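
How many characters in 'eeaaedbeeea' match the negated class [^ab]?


Negated class [^ab] matches any char NOT in {a, b}
Scanning 'eeaaedbeeea':
  pos 0: 'e' -> MATCH
  pos 1: 'e' -> MATCH
  pos 2: 'a' -> no (excluded)
  pos 3: 'a' -> no (excluded)
  pos 4: 'e' -> MATCH
  pos 5: 'd' -> MATCH
  pos 6: 'b' -> no (excluded)
  pos 7: 'e' -> MATCH
  pos 8: 'e' -> MATCH
  pos 9: 'e' -> MATCH
  pos 10: 'a' -> no (excluded)
Total matches: 7

7


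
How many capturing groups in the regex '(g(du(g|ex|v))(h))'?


To count capturing groups, count each '(' that starts a group.
Pattern: '(g(du(g|ex|v))(h))'
Walking through the pattern:
  Position 0: '(' -> group #1
  Position 2: '(' -> group #2
  Position 5: '(' -> group #3
  Position 14: '(' -> group #4
Total capturing groups: 4

4


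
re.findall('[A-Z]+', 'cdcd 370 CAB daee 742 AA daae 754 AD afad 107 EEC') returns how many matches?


Pattern '[A-Z]+' finds one or more uppercase letters.
Text: 'cdcd 370 CAB daee 742 AA daae 754 AD afad 107 EEC'
Scanning for matches:
  Match 1: 'CAB'
  Match 2: 'AA'
  Match 3: 'AD'
  Match 4: 'EEC'
Total matches: 4

4


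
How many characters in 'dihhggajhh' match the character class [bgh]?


Character class [bgh] matches any of: {b, g, h}
Scanning string 'dihhggajhh' character by character:
  pos 0: 'd' -> no
  pos 1: 'i' -> no
  pos 2: 'h' -> MATCH
  pos 3: 'h' -> MATCH
  pos 4: 'g' -> MATCH
  pos 5: 'g' -> MATCH
  pos 6: 'a' -> no
  pos 7: 'j' -> no
  pos 8: 'h' -> MATCH
  pos 9: 'h' -> MATCH
Total matches: 6

6


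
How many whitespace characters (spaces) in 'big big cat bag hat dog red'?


\s matches whitespace characters (spaces, tabs, etc.).
Text: 'big big cat bag hat dog red'
This text has 7 words separated by spaces.
Number of spaces = number of words - 1 = 7 - 1 = 6

6


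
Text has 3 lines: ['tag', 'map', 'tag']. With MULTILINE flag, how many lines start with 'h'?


With MULTILINE flag, ^ matches the start of each line.
Lines: ['tag', 'map', 'tag']
Checking which lines start with 'h':
  Line 1: 'tag' -> no
  Line 2: 'map' -> no
  Line 3: 'tag' -> no
Matching lines: []
Count: 0

0


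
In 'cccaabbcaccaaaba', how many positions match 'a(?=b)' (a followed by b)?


Lookahead 'a(?=b)' matches 'a' only when followed by 'b'.
String: 'cccaabbcaccaaaba'
Checking each position where char is 'a':
  pos 3: 'a' -> no (next='a')
  pos 4: 'a' -> MATCH (next='b')
  pos 8: 'a' -> no (next='c')
  pos 11: 'a' -> no (next='a')
  pos 12: 'a' -> no (next='a')
  pos 13: 'a' -> MATCH (next='b')
Matching positions: [4, 13]
Count: 2

2


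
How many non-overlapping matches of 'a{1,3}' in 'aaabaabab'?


Pattern 'a{1,3}' matches between 1 and 3 consecutive a's (greedy).
String: 'aaabaabab'
Finding runs of a's and applying greedy matching:
  Run at pos 0: 'aaa' (length 3)
  Run at pos 4: 'aa' (length 2)
  Run at pos 7: 'a' (length 1)
Matches: ['aaa', 'aa', 'a']
Count: 3

3


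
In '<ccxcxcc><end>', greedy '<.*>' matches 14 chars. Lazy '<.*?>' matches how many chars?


Greedy '<.*>' tries to match as MUCH as possible.
Lazy '<.*?>' tries to match as LITTLE as possible.

String: '<ccxcxcc><end>'
Greedy '<.*>' starts at first '<' and extends to the LAST '>': '<ccxcxcc><end>' (14 chars)
Lazy '<.*?>' starts at first '<' and stops at the FIRST '>': '<ccxcxcc>' (9 chars)

9


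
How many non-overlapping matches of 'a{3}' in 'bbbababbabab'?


Pattern 'a{3}' matches exactly 3 consecutive a's (greedy, non-overlapping).
String: 'bbbababbabab'
Scanning for runs of a's:
  Run at pos 3: 'a' (length 1) -> 0 match(es)
  Run at pos 5: 'a' (length 1) -> 0 match(es)
  Run at pos 8: 'a' (length 1) -> 0 match(es)
  Run at pos 10: 'a' (length 1) -> 0 match(es)
Matches found: []
Total: 0

0


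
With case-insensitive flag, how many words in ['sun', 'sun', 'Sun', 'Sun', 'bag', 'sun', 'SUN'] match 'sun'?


Case-insensitive matching: compare each word's lowercase form to 'sun'.
  'sun' -> lower='sun' -> MATCH
  'sun' -> lower='sun' -> MATCH
  'Sun' -> lower='sun' -> MATCH
  'Sun' -> lower='sun' -> MATCH
  'bag' -> lower='bag' -> no
  'sun' -> lower='sun' -> MATCH
  'SUN' -> lower='sun' -> MATCH
Matches: ['sun', 'sun', 'Sun', 'Sun', 'sun', 'SUN']
Count: 6

6


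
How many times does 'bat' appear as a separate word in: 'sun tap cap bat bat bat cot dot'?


Scanning each word for exact match 'bat':
  Word 1: 'sun' -> no
  Word 2: 'tap' -> no
  Word 3: 'cap' -> no
  Word 4: 'bat' -> MATCH
  Word 5: 'bat' -> MATCH
  Word 6: 'bat' -> MATCH
  Word 7: 'cot' -> no
  Word 8: 'dot' -> no
Total matches: 3

3


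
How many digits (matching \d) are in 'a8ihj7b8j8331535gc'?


\d matches any digit 0-9.
Scanning 'a8ihj7b8j8331535gc':
  pos 1: '8' -> DIGIT
  pos 5: '7' -> DIGIT
  pos 7: '8' -> DIGIT
  pos 9: '8' -> DIGIT
  pos 10: '3' -> DIGIT
  pos 11: '3' -> DIGIT
  pos 12: '1' -> DIGIT
  pos 13: '5' -> DIGIT
  pos 14: '3' -> DIGIT
  pos 15: '5' -> DIGIT
Digits found: ['8', '7', '8', '8', '3', '3', '1', '5', '3', '5']
Total: 10

10


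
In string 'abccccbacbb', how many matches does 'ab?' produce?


Pattern 'ab?' matches 'a' optionally followed by 'b'.
String: 'abccccbacbb'
Scanning left to right for 'a' then checking next char:
  Match 1: 'ab' (a followed by b)
  Match 2: 'a' (a not followed by b)
Total matches: 2

2


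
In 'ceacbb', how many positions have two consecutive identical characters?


Looking for consecutive identical characters in 'ceacbb':
  pos 0-1: 'c' vs 'e' -> different
  pos 1-2: 'e' vs 'a' -> different
  pos 2-3: 'a' vs 'c' -> different
  pos 3-4: 'c' vs 'b' -> different
  pos 4-5: 'b' vs 'b' -> MATCH ('bb')
Consecutive identical pairs: ['bb']
Count: 1

1


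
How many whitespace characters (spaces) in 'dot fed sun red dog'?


\s matches whitespace characters (spaces, tabs, etc.).
Text: 'dot fed sun red dog'
This text has 5 words separated by spaces.
Number of spaces = number of words - 1 = 5 - 1 = 4

4


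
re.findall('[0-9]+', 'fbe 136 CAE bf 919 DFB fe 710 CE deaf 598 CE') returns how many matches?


Pattern '[0-9]+' finds one or more digits.
Text: 'fbe 136 CAE bf 919 DFB fe 710 CE deaf 598 CE'
Scanning for matches:
  Match 1: '136'
  Match 2: '919'
  Match 3: '710'
  Match 4: '598'
Total matches: 4

4


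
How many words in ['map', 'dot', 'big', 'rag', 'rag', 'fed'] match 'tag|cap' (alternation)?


Alternation 'tag|cap' matches either 'tag' or 'cap'.
Checking each word:
  'map' -> no
  'dot' -> no
  'big' -> no
  'rag' -> no
  'rag' -> no
  'fed' -> no
Matches: []
Count: 0

0


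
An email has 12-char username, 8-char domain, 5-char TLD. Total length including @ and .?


An email address has format: username@domain.tld
Username length: 12
'@' character: 1
Domain length: 8
'.' character: 1
TLD length: 5
Total = 12 + 1 + 8 + 1 + 5 = 27

27


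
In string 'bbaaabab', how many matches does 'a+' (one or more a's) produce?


Pattern 'a+' matches one or more consecutive a's.
String: 'bbaaabab'
Scanning for runs of a:
  Match 1: 'aaa' (length 3)
  Match 2: 'a' (length 1)
Total matches: 2

2


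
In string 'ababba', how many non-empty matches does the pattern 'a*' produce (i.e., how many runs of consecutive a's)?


Pattern 'a*' matches zero or more a's. We want non-empty runs of consecutive a's.
String: 'ababba'
Walking through the string to find runs of a's:
  Run 1: positions 0-0 -> 'a'
  Run 2: positions 2-2 -> 'a'
  Run 3: positions 5-5 -> 'a'
Non-empty runs found: ['a', 'a', 'a']
Count: 3

3


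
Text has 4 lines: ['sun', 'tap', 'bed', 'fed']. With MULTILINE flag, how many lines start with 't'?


With MULTILINE flag, ^ matches the start of each line.
Lines: ['sun', 'tap', 'bed', 'fed']
Checking which lines start with 't':
  Line 1: 'sun' -> no
  Line 2: 'tap' -> MATCH
  Line 3: 'bed' -> no
  Line 4: 'fed' -> no
Matching lines: ['tap']
Count: 1

1


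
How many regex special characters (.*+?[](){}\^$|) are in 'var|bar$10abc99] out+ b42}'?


Regex special characters are: . * + ? [ ] ( ) { } \ ^ $ |
Scanning 'var|bar$10abc99] out+ b42}':
  pos 3: '|' -> SPECIAL
  pos 7: '$' -> SPECIAL
  pos 15: ']' -> SPECIAL
  pos 20: '+' -> SPECIAL
  pos 25: '}' -> SPECIAL
Special chars found: ['|', '$', ']', '+', '}']
Total: 5

5


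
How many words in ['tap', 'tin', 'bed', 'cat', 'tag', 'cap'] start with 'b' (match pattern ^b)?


Pattern ^b anchors to start of word. Check which words begin with 'b':
  'tap' -> no
  'tin' -> no
  'bed' -> MATCH (starts with 'b')
  'cat' -> no
  'tag' -> no
  'cap' -> no
Matching words: ['bed']
Count: 1

1


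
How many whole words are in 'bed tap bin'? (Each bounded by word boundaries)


Word boundaries (\b) mark the start/end of each word.
Text: 'bed tap bin'
Splitting by whitespace:
  Word 1: 'bed'
  Word 2: 'tap'
  Word 3: 'bin'
Total whole words: 3

3


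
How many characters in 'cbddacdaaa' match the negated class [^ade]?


Negated class [^ade] matches any char NOT in {a, d, e}
Scanning 'cbddacdaaa':
  pos 0: 'c' -> MATCH
  pos 1: 'b' -> MATCH
  pos 2: 'd' -> no (excluded)
  pos 3: 'd' -> no (excluded)
  pos 4: 'a' -> no (excluded)
  pos 5: 'c' -> MATCH
  pos 6: 'd' -> no (excluded)
  pos 7: 'a' -> no (excluded)
  pos 8: 'a' -> no (excluded)
  pos 9: 'a' -> no (excluded)
Total matches: 3

3


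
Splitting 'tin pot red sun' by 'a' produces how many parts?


Splitting by 'a' breaks the string at each occurrence of the separator.
Text: 'tin pot red sun'
Parts after split:
  Part 1: 'tin pot red sun'
Total parts: 1

1


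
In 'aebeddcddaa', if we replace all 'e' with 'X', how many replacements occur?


re.sub('e', 'X', text) replaces every occurrence of 'e' with 'X'.
Text: 'aebeddcddaa'
Scanning for 'e':
  pos 1: 'e' -> replacement #1
  pos 3: 'e' -> replacement #2
Total replacements: 2

2


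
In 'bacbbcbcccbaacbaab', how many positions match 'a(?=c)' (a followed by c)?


Lookahead 'a(?=c)' matches 'a' only when followed by 'c'.
String: 'bacbbcbcccbaacbaab'
Checking each position where char is 'a':
  pos 1: 'a' -> MATCH (next='c')
  pos 11: 'a' -> no (next='a')
  pos 12: 'a' -> MATCH (next='c')
  pos 15: 'a' -> no (next='a')
  pos 16: 'a' -> no (next='b')
Matching positions: [1, 12]
Count: 2

2


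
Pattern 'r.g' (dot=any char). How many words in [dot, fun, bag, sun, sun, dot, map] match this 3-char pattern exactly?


Pattern 'r.g' means: starts with 'r', any single char, ends with 'g'.
Checking each word (must be exactly 3 chars):
  'dot' (len=3): no
  'fun' (len=3): no
  'bag' (len=3): no
  'sun' (len=3): no
  'sun' (len=3): no
  'dot' (len=3): no
  'map' (len=3): no
Matching words: []
Total: 0

0


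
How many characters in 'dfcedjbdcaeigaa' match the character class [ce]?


Character class [ce] matches any of: {c, e}
Scanning string 'dfcedjbdcaeigaa' character by character:
  pos 0: 'd' -> no
  pos 1: 'f' -> no
  pos 2: 'c' -> MATCH
  pos 3: 'e' -> MATCH
  pos 4: 'd' -> no
  pos 5: 'j' -> no
  pos 6: 'b' -> no
  pos 7: 'd' -> no
  pos 8: 'c' -> MATCH
  pos 9: 'a' -> no
  pos 10: 'e' -> MATCH
  pos 11: 'i' -> no
  pos 12: 'g' -> no
  pos 13: 'a' -> no
  pos 14: 'a' -> no
Total matches: 4

4


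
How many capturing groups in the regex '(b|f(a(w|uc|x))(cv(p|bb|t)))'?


To count capturing groups, count each '(' that starts a group.
Pattern: '(b|f(a(w|uc|x))(cv(p|bb|t)))'
Walking through the pattern:
  Position 0: '(' -> group #1
  Position 4: '(' -> group #2
  Position 6: '(' -> group #3
  Position 15: '(' -> group #4
  Position 18: '(' -> group #5
Total capturing groups: 5

5


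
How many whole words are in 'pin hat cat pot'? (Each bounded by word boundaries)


Word boundaries (\b) mark the start/end of each word.
Text: 'pin hat cat pot'
Splitting by whitespace:
  Word 1: 'pin'
  Word 2: 'hat'
  Word 3: 'cat'
  Word 4: 'pot'
Total whole words: 4

4


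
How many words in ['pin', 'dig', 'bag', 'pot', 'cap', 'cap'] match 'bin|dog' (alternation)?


Alternation 'bin|dog' matches either 'bin' or 'dog'.
Checking each word:
  'pin' -> no
  'dig' -> no
  'bag' -> no
  'pot' -> no
  'cap' -> no
  'cap' -> no
Matches: []
Count: 0

0


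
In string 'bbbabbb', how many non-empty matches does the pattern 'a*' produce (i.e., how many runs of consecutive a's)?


Pattern 'a*' matches zero or more a's. We want non-empty runs of consecutive a's.
String: 'bbbabbb'
Walking through the string to find runs of a's:
  Run 1: positions 3-3 -> 'a'
Non-empty runs found: ['a']
Count: 1

1


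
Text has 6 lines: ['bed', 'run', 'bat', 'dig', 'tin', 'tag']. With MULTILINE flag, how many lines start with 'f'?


With MULTILINE flag, ^ matches the start of each line.
Lines: ['bed', 'run', 'bat', 'dig', 'tin', 'tag']
Checking which lines start with 'f':
  Line 1: 'bed' -> no
  Line 2: 'run' -> no
  Line 3: 'bat' -> no
  Line 4: 'dig' -> no
  Line 5: 'tin' -> no
  Line 6: 'tag' -> no
Matching lines: []
Count: 0

0


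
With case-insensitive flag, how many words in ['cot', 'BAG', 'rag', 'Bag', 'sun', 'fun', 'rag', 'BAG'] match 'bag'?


Case-insensitive matching: compare each word's lowercase form to 'bag'.
  'cot' -> lower='cot' -> no
  'BAG' -> lower='bag' -> MATCH
  'rag' -> lower='rag' -> no
  'Bag' -> lower='bag' -> MATCH
  'sun' -> lower='sun' -> no
  'fun' -> lower='fun' -> no
  'rag' -> lower='rag' -> no
  'BAG' -> lower='bag' -> MATCH
Matches: ['BAG', 'Bag', 'BAG']
Count: 3

3


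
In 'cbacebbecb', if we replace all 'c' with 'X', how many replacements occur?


re.sub('c', 'X', text) replaces every occurrence of 'c' with 'X'.
Text: 'cbacebbecb'
Scanning for 'c':
  pos 0: 'c' -> replacement #1
  pos 3: 'c' -> replacement #2
  pos 8: 'c' -> replacement #3
Total replacements: 3

3


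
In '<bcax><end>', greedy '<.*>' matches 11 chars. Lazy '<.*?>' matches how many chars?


Greedy '<.*>' tries to match as MUCH as possible.
Lazy '<.*?>' tries to match as LITTLE as possible.

String: '<bcax><end>'
Greedy '<.*>' starts at first '<' and extends to the LAST '>': '<bcax><end>' (11 chars)
Lazy '<.*?>' starts at first '<' and stops at the FIRST '>': '<bcax>' (6 chars)

6


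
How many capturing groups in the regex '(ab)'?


To count capturing groups, count each '(' that starts a group.
Pattern: '(ab)'
Walking through the pattern:
  Position 0: '(' -> group #1
Total capturing groups: 1

1


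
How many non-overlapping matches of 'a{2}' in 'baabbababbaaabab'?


Pattern 'a{2}' matches exactly 2 consecutive a's (greedy, non-overlapping).
String: 'baabbababbaaabab'
Scanning for runs of a's:
  Run at pos 1: 'aa' (length 2) -> 1 match(es)
  Run at pos 5: 'a' (length 1) -> 0 match(es)
  Run at pos 7: 'a' (length 1) -> 0 match(es)
  Run at pos 10: 'aaa' (length 3) -> 1 match(es)
  Run at pos 14: 'a' (length 1) -> 0 match(es)
Matches found: ['aa', 'aa']
Total: 2

2


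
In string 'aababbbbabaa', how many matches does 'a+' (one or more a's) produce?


Pattern 'a+' matches one or more consecutive a's.
String: 'aababbbbabaa'
Scanning for runs of a:
  Match 1: 'aa' (length 2)
  Match 2: 'a' (length 1)
  Match 3: 'a' (length 1)
  Match 4: 'aa' (length 2)
Total matches: 4

4


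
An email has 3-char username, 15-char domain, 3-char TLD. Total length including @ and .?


An email address has format: username@domain.tld
Username length: 3
'@' character: 1
Domain length: 15
'.' character: 1
TLD length: 3
Total = 3 + 1 + 15 + 1 + 3 = 23

23


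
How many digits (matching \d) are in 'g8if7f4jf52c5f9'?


\d matches any digit 0-9.
Scanning 'g8if7f4jf52c5f9':
  pos 1: '8' -> DIGIT
  pos 4: '7' -> DIGIT
  pos 6: '4' -> DIGIT
  pos 9: '5' -> DIGIT
  pos 10: '2' -> DIGIT
  pos 12: '5' -> DIGIT
  pos 14: '9' -> DIGIT
Digits found: ['8', '7', '4', '5', '2', '5', '9']
Total: 7

7


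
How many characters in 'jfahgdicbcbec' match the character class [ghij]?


Character class [ghij] matches any of: {g, h, i, j}
Scanning string 'jfahgdicbcbec' character by character:
  pos 0: 'j' -> MATCH
  pos 1: 'f' -> no
  pos 2: 'a' -> no
  pos 3: 'h' -> MATCH
  pos 4: 'g' -> MATCH
  pos 5: 'd' -> no
  pos 6: 'i' -> MATCH
  pos 7: 'c' -> no
  pos 8: 'b' -> no
  pos 9: 'c' -> no
  pos 10: 'b' -> no
  pos 11: 'e' -> no
  pos 12: 'c' -> no
Total matches: 4

4


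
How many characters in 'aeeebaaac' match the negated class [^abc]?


Negated class [^abc] matches any char NOT in {a, b, c}
Scanning 'aeeebaaac':
  pos 0: 'a' -> no (excluded)
  pos 1: 'e' -> MATCH
  pos 2: 'e' -> MATCH
  pos 3: 'e' -> MATCH
  pos 4: 'b' -> no (excluded)
  pos 5: 'a' -> no (excluded)
  pos 6: 'a' -> no (excluded)
  pos 7: 'a' -> no (excluded)
  pos 8: 'c' -> no (excluded)
Total matches: 3

3


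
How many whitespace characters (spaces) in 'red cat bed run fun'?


\s matches whitespace characters (spaces, tabs, etc.).
Text: 'red cat bed run fun'
This text has 5 words separated by spaces.
Number of spaces = number of words - 1 = 5 - 1 = 4

4


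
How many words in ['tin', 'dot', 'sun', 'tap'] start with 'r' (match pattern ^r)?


Pattern ^r anchors to start of word. Check which words begin with 'r':
  'tin' -> no
  'dot' -> no
  'sun' -> no
  'tap' -> no
Matching words: []
Count: 0

0


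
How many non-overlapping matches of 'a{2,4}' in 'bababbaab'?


Pattern 'a{2,4}' matches between 2 and 4 consecutive a's (greedy).
String: 'bababbaab'
Finding runs of a's and applying greedy matching:
  Run at pos 1: 'a' (length 1)
  Run at pos 3: 'a' (length 1)
  Run at pos 6: 'aa' (length 2)
Matches: ['aa']
Count: 1

1


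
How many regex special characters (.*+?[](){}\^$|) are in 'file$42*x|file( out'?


Regex special characters are: . * + ? [ ] ( ) { } \ ^ $ |
Scanning 'file$42*x|file( out':
  pos 4: '$' -> SPECIAL
  pos 7: '*' -> SPECIAL
  pos 9: '|' -> SPECIAL
  pos 14: '(' -> SPECIAL
Special chars found: ['$', '*', '|', '(']
Total: 4

4


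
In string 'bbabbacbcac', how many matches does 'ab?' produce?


Pattern 'ab?' matches 'a' optionally followed by 'b'.
String: 'bbabbacbcac'
Scanning left to right for 'a' then checking next char:
  Match 1: 'ab' (a followed by b)
  Match 2: 'a' (a not followed by b)
  Match 3: 'a' (a not followed by b)
Total matches: 3

3


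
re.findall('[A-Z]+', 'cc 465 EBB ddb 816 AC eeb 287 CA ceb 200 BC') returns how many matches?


Pattern '[A-Z]+' finds one or more uppercase letters.
Text: 'cc 465 EBB ddb 816 AC eeb 287 CA ceb 200 BC'
Scanning for matches:
  Match 1: 'EBB'
  Match 2: 'AC'
  Match 3: 'CA'
  Match 4: 'BC'
Total matches: 4

4


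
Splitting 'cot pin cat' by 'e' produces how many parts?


Splitting by 'e' breaks the string at each occurrence of the separator.
Text: 'cot pin cat'
Parts after split:
  Part 1: 'cot pin cat'
Total parts: 1

1


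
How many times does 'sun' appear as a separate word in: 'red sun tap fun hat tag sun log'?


Scanning each word for exact match 'sun':
  Word 1: 'red' -> no
  Word 2: 'sun' -> MATCH
  Word 3: 'tap' -> no
  Word 4: 'fun' -> no
  Word 5: 'hat' -> no
  Word 6: 'tag' -> no
  Word 7: 'sun' -> MATCH
  Word 8: 'log' -> no
Total matches: 2

2


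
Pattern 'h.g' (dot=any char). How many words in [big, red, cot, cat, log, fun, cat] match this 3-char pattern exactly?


Pattern 'h.g' means: starts with 'h', any single char, ends with 'g'.
Checking each word (must be exactly 3 chars):
  'big' (len=3): no
  'red' (len=3): no
  'cot' (len=3): no
  'cat' (len=3): no
  'log' (len=3): no
  'fun' (len=3): no
  'cat' (len=3): no
Matching words: []
Total: 0

0


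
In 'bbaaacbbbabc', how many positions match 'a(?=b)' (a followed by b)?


Lookahead 'a(?=b)' matches 'a' only when followed by 'b'.
String: 'bbaaacbbbabc'
Checking each position where char is 'a':
  pos 2: 'a' -> no (next='a')
  pos 3: 'a' -> no (next='a')
  pos 4: 'a' -> no (next='c')
  pos 9: 'a' -> MATCH (next='b')
Matching positions: [9]
Count: 1

1


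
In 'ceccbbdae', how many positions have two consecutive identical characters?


Looking for consecutive identical characters in 'ceccbbdae':
  pos 0-1: 'c' vs 'e' -> different
  pos 1-2: 'e' vs 'c' -> different
  pos 2-3: 'c' vs 'c' -> MATCH ('cc')
  pos 3-4: 'c' vs 'b' -> different
  pos 4-5: 'b' vs 'b' -> MATCH ('bb')
  pos 5-6: 'b' vs 'd' -> different
  pos 6-7: 'd' vs 'a' -> different
  pos 7-8: 'a' vs 'e' -> different
Consecutive identical pairs: ['cc', 'bb']
Count: 2

2


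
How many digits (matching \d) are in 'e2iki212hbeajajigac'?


\d matches any digit 0-9.
Scanning 'e2iki212hbeajajigac':
  pos 1: '2' -> DIGIT
  pos 5: '2' -> DIGIT
  pos 6: '1' -> DIGIT
  pos 7: '2' -> DIGIT
Digits found: ['2', '2', '1', '2']
Total: 4

4


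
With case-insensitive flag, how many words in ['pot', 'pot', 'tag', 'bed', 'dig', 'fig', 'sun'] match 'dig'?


Case-insensitive matching: compare each word's lowercase form to 'dig'.
  'pot' -> lower='pot' -> no
  'pot' -> lower='pot' -> no
  'tag' -> lower='tag' -> no
  'bed' -> lower='bed' -> no
  'dig' -> lower='dig' -> MATCH
  'fig' -> lower='fig' -> no
  'sun' -> lower='sun' -> no
Matches: ['dig']
Count: 1

1


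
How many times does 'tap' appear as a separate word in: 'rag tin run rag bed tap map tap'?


Scanning each word for exact match 'tap':
  Word 1: 'rag' -> no
  Word 2: 'tin' -> no
  Word 3: 'run' -> no
  Word 4: 'rag' -> no
  Word 5: 'bed' -> no
  Word 6: 'tap' -> MATCH
  Word 7: 'map' -> no
  Word 8: 'tap' -> MATCH
Total matches: 2

2


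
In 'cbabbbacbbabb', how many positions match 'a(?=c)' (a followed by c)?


Lookahead 'a(?=c)' matches 'a' only when followed by 'c'.
String: 'cbabbbacbbabb'
Checking each position where char is 'a':
  pos 2: 'a' -> no (next='b')
  pos 6: 'a' -> MATCH (next='c')
  pos 10: 'a' -> no (next='b')
Matching positions: [6]
Count: 1

1


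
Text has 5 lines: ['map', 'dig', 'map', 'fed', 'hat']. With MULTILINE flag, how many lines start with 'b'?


With MULTILINE flag, ^ matches the start of each line.
Lines: ['map', 'dig', 'map', 'fed', 'hat']
Checking which lines start with 'b':
  Line 1: 'map' -> no
  Line 2: 'dig' -> no
  Line 3: 'map' -> no
  Line 4: 'fed' -> no
  Line 5: 'hat' -> no
Matching lines: []
Count: 0

0


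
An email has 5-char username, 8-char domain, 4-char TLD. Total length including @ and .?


An email address has format: username@domain.tld
Username length: 5
'@' character: 1
Domain length: 8
'.' character: 1
TLD length: 4
Total = 5 + 1 + 8 + 1 + 4 = 19

19


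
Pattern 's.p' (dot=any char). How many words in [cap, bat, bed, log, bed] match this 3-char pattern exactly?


Pattern 's.p' means: starts with 's', any single char, ends with 'p'.
Checking each word (must be exactly 3 chars):
  'cap' (len=3): no
  'bat' (len=3): no
  'bed' (len=3): no
  'log' (len=3): no
  'bed' (len=3): no
Matching words: []
Total: 0

0


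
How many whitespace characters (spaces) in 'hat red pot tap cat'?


\s matches whitespace characters (spaces, tabs, etc.).
Text: 'hat red pot tap cat'
This text has 5 words separated by spaces.
Number of spaces = number of words - 1 = 5 - 1 = 4

4


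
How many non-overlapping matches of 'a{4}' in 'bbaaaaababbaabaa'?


Pattern 'a{4}' matches exactly 4 consecutive a's (greedy, non-overlapping).
String: 'bbaaaaababbaabaa'
Scanning for runs of a's:
  Run at pos 2: 'aaaaa' (length 5) -> 1 match(es)
  Run at pos 8: 'a' (length 1) -> 0 match(es)
  Run at pos 11: 'aa' (length 2) -> 0 match(es)
  Run at pos 14: 'aa' (length 2) -> 0 match(es)
Matches found: ['aaaa']
Total: 1

1


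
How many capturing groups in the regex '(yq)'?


To count capturing groups, count each '(' that starts a group.
Pattern: '(yq)'
Walking through the pattern:
  Position 0: '(' -> group #1
Total capturing groups: 1

1


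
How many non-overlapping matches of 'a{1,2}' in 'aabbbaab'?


Pattern 'a{1,2}' matches between 1 and 2 consecutive a's (greedy).
String: 'aabbbaab'
Finding runs of a's and applying greedy matching:
  Run at pos 0: 'aa' (length 2)
  Run at pos 5: 'aa' (length 2)
Matches: ['aa', 'aa']
Count: 2

2


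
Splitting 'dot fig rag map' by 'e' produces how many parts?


Splitting by 'e' breaks the string at each occurrence of the separator.
Text: 'dot fig rag map'
Parts after split:
  Part 1: 'dot fig rag map'
Total parts: 1

1


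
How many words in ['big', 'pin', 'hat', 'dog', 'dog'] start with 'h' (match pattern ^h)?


Pattern ^h anchors to start of word. Check which words begin with 'h':
  'big' -> no
  'pin' -> no
  'hat' -> MATCH (starts with 'h')
  'dog' -> no
  'dog' -> no
Matching words: ['hat']
Count: 1

1


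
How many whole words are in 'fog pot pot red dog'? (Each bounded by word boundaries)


Word boundaries (\b) mark the start/end of each word.
Text: 'fog pot pot red dog'
Splitting by whitespace:
  Word 1: 'fog'
  Word 2: 'pot'
  Word 3: 'pot'
  Word 4: 'red'
  Word 5: 'dog'
Total whole words: 5

5


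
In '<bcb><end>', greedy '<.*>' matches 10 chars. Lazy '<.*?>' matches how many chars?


Greedy '<.*>' tries to match as MUCH as possible.
Lazy '<.*?>' tries to match as LITTLE as possible.

String: '<bcb><end>'
Greedy '<.*>' starts at first '<' and extends to the LAST '>': '<bcb><end>' (10 chars)
Lazy '<.*?>' starts at first '<' and stops at the FIRST '>': '<bcb>' (5 chars)

5


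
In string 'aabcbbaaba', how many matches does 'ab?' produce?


Pattern 'ab?' matches 'a' optionally followed by 'b'.
String: 'aabcbbaaba'
Scanning left to right for 'a' then checking next char:
  Match 1: 'a' (a not followed by b)
  Match 2: 'ab' (a followed by b)
  Match 3: 'a' (a not followed by b)
  Match 4: 'ab' (a followed by b)
  Match 5: 'a' (a not followed by b)
Total matches: 5

5


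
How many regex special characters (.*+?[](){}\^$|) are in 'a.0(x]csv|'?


Regex special characters are: . * + ? [ ] ( ) { } \ ^ $ |
Scanning 'a.0(x]csv|':
  pos 1: '.' -> SPECIAL
  pos 3: '(' -> SPECIAL
  pos 5: ']' -> SPECIAL
  pos 9: '|' -> SPECIAL
Special chars found: ['.', '(', ']', '|']
Total: 4

4


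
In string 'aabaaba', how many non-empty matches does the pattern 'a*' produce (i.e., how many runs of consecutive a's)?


Pattern 'a*' matches zero or more a's. We want non-empty runs of consecutive a's.
String: 'aabaaba'
Walking through the string to find runs of a's:
  Run 1: positions 0-1 -> 'aa'
  Run 2: positions 3-4 -> 'aa'
  Run 3: positions 6-6 -> 'a'
Non-empty runs found: ['aa', 'aa', 'a']
Count: 3

3


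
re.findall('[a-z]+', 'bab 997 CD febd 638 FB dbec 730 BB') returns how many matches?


Pattern '[a-z]+' finds one or more lowercase letters.
Text: 'bab 997 CD febd 638 FB dbec 730 BB'
Scanning for matches:
  Match 1: 'bab'
  Match 2: 'febd'
  Match 3: 'dbec'
Total matches: 3

3


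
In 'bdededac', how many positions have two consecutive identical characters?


Looking for consecutive identical characters in 'bdededac':
  pos 0-1: 'b' vs 'd' -> different
  pos 1-2: 'd' vs 'e' -> different
  pos 2-3: 'e' vs 'd' -> different
  pos 3-4: 'd' vs 'e' -> different
  pos 4-5: 'e' vs 'd' -> different
  pos 5-6: 'd' vs 'a' -> different
  pos 6-7: 'a' vs 'c' -> different
Consecutive identical pairs: []
Count: 0

0


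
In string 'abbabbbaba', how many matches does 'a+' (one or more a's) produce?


Pattern 'a+' matches one or more consecutive a's.
String: 'abbabbbaba'
Scanning for runs of a:
  Match 1: 'a' (length 1)
  Match 2: 'a' (length 1)
  Match 3: 'a' (length 1)
  Match 4: 'a' (length 1)
Total matches: 4

4


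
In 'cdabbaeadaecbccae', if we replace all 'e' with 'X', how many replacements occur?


re.sub('e', 'X', text) replaces every occurrence of 'e' with 'X'.
Text: 'cdabbaeadaecbccae'
Scanning for 'e':
  pos 6: 'e' -> replacement #1
  pos 10: 'e' -> replacement #2
  pos 16: 'e' -> replacement #3
Total replacements: 3

3


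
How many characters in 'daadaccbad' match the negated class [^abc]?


Negated class [^abc] matches any char NOT in {a, b, c}
Scanning 'daadaccbad':
  pos 0: 'd' -> MATCH
  pos 1: 'a' -> no (excluded)
  pos 2: 'a' -> no (excluded)
  pos 3: 'd' -> MATCH
  pos 4: 'a' -> no (excluded)
  pos 5: 'c' -> no (excluded)
  pos 6: 'c' -> no (excluded)
  pos 7: 'b' -> no (excluded)
  pos 8: 'a' -> no (excluded)
  pos 9: 'd' -> MATCH
Total matches: 3

3


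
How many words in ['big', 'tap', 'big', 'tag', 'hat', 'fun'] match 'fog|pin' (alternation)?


Alternation 'fog|pin' matches either 'fog' or 'pin'.
Checking each word:
  'big' -> no
  'tap' -> no
  'big' -> no
  'tag' -> no
  'hat' -> no
  'fun' -> no
Matches: []
Count: 0

0


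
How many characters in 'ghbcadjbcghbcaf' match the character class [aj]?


Character class [aj] matches any of: {a, j}
Scanning string 'ghbcadjbcghbcaf' character by character:
  pos 0: 'g' -> no
  pos 1: 'h' -> no
  pos 2: 'b' -> no
  pos 3: 'c' -> no
  pos 4: 'a' -> MATCH
  pos 5: 'd' -> no
  pos 6: 'j' -> MATCH
  pos 7: 'b' -> no
  pos 8: 'c' -> no
  pos 9: 'g' -> no
  pos 10: 'h' -> no
  pos 11: 'b' -> no
  pos 12: 'c' -> no
  pos 13: 'a' -> MATCH
  pos 14: 'f' -> no
Total matches: 3

3


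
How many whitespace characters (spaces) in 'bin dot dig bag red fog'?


\s matches whitespace characters (spaces, tabs, etc.).
Text: 'bin dot dig bag red fog'
This text has 6 words separated by spaces.
Number of spaces = number of words - 1 = 6 - 1 = 5

5


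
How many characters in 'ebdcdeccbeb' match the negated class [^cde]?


Negated class [^cde] matches any char NOT in {c, d, e}
Scanning 'ebdcdeccbeb':
  pos 0: 'e' -> no (excluded)
  pos 1: 'b' -> MATCH
  pos 2: 'd' -> no (excluded)
  pos 3: 'c' -> no (excluded)
  pos 4: 'd' -> no (excluded)
  pos 5: 'e' -> no (excluded)
  pos 6: 'c' -> no (excluded)
  pos 7: 'c' -> no (excluded)
  pos 8: 'b' -> MATCH
  pos 9: 'e' -> no (excluded)
  pos 10: 'b' -> MATCH
Total matches: 3

3


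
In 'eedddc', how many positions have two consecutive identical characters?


Looking for consecutive identical characters in 'eedddc':
  pos 0-1: 'e' vs 'e' -> MATCH ('ee')
  pos 1-2: 'e' vs 'd' -> different
  pos 2-3: 'd' vs 'd' -> MATCH ('dd')
  pos 3-4: 'd' vs 'd' -> MATCH ('dd')
  pos 4-5: 'd' vs 'c' -> different
Consecutive identical pairs: ['ee', 'dd', 'dd']
Count: 3

3


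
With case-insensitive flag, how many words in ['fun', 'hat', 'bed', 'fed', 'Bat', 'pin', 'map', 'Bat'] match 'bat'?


Case-insensitive matching: compare each word's lowercase form to 'bat'.
  'fun' -> lower='fun' -> no
  'hat' -> lower='hat' -> no
  'bed' -> lower='bed' -> no
  'fed' -> lower='fed' -> no
  'Bat' -> lower='bat' -> MATCH
  'pin' -> lower='pin' -> no
  'map' -> lower='map' -> no
  'Bat' -> lower='bat' -> MATCH
Matches: ['Bat', 'Bat']
Count: 2

2


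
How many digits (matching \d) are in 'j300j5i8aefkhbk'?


\d matches any digit 0-9.
Scanning 'j300j5i8aefkhbk':
  pos 1: '3' -> DIGIT
  pos 2: '0' -> DIGIT
  pos 3: '0' -> DIGIT
  pos 5: '5' -> DIGIT
  pos 7: '8' -> DIGIT
Digits found: ['3', '0', '0', '5', '8']
Total: 5

5


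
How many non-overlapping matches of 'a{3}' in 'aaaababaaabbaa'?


Pattern 'a{3}' matches exactly 3 consecutive a's (greedy, non-overlapping).
String: 'aaaababaaabbaa'
Scanning for runs of a's:
  Run at pos 0: 'aaaa' (length 4) -> 1 match(es)
  Run at pos 5: 'a' (length 1) -> 0 match(es)
  Run at pos 7: 'aaa' (length 3) -> 1 match(es)
  Run at pos 12: 'aa' (length 2) -> 0 match(es)
Matches found: ['aaa', 'aaa']
Total: 2

2


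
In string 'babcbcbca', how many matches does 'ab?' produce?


Pattern 'ab?' matches 'a' optionally followed by 'b'.
String: 'babcbcbca'
Scanning left to right for 'a' then checking next char:
  Match 1: 'ab' (a followed by b)
  Match 2: 'a' (a not followed by b)
Total matches: 2

2


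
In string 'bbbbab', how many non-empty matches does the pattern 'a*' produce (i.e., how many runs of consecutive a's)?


Pattern 'a*' matches zero or more a's. We want non-empty runs of consecutive a's.
String: 'bbbbab'
Walking through the string to find runs of a's:
  Run 1: positions 4-4 -> 'a'
Non-empty runs found: ['a']
Count: 1

1


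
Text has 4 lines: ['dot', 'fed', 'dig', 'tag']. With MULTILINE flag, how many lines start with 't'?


With MULTILINE flag, ^ matches the start of each line.
Lines: ['dot', 'fed', 'dig', 'tag']
Checking which lines start with 't':
  Line 1: 'dot' -> no
  Line 2: 'fed' -> no
  Line 3: 'dig' -> no
  Line 4: 'tag' -> MATCH
Matching lines: ['tag']
Count: 1

1


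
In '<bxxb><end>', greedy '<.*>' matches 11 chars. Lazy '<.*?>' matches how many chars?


Greedy '<.*>' tries to match as MUCH as possible.
Lazy '<.*?>' tries to match as LITTLE as possible.

String: '<bxxb><end>'
Greedy '<.*>' starts at first '<' and extends to the LAST '>': '<bxxb><end>' (11 chars)
Lazy '<.*?>' starts at first '<' and stops at the FIRST '>': '<bxxb>' (6 chars)

6


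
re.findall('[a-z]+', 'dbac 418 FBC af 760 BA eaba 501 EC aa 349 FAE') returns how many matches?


Pattern '[a-z]+' finds one or more lowercase letters.
Text: 'dbac 418 FBC af 760 BA eaba 501 EC aa 349 FAE'
Scanning for matches:
  Match 1: 'dbac'
  Match 2: 'af'
  Match 3: 'eaba'
  Match 4: 'aa'
Total matches: 4

4


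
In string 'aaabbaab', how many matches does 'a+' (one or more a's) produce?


Pattern 'a+' matches one or more consecutive a's.
String: 'aaabbaab'
Scanning for runs of a:
  Match 1: 'aaa' (length 3)
  Match 2: 'aa' (length 2)
Total matches: 2

2


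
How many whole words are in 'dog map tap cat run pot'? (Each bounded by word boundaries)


Word boundaries (\b) mark the start/end of each word.
Text: 'dog map tap cat run pot'
Splitting by whitespace:
  Word 1: 'dog'
  Word 2: 'map'
  Word 3: 'tap'
  Word 4: 'cat'
  Word 5: 'run'
  Word 6: 'pot'
Total whole words: 6

6


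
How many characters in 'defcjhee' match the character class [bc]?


Character class [bc] matches any of: {b, c}
Scanning string 'defcjhee' character by character:
  pos 0: 'd' -> no
  pos 1: 'e' -> no
  pos 2: 'f' -> no
  pos 3: 'c' -> MATCH
  pos 4: 'j' -> no
  pos 5: 'h' -> no
  pos 6: 'e' -> no
  pos 7: 'e' -> no
Total matches: 1

1


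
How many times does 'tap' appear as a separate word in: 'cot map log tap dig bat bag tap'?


Scanning each word for exact match 'tap':
  Word 1: 'cot' -> no
  Word 2: 'map' -> no
  Word 3: 'log' -> no
  Word 4: 'tap' -> MATCH
  Word 5: 'dig' -> no
  Word 6: 'bat' -> no
  Word 7: 'bag' -> no
  Word 8: 'tap' -> MATCH
Total matches: 2

2


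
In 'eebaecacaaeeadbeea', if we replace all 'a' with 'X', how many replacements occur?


re.sub('a', 'X', text) replaces every occurrence of 'a' with 'X'.
Text: 'eebaecacaaeeadbeea'
Scanning for 'a':
  pos 3: 'a' -> replacement #1
  pos 6: 'a' -> replacement #2
  pos 8: 'a' -> replacement #3
  pos 9: 'a' -> replacement #4
  pos 12: 'a' -> replacement #5
  pos 17: 'a' -> replacement #6
Total replacements: 6

6


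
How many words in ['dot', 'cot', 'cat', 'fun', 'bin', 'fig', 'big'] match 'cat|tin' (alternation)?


Alternation 'cat|tin' matches either 'cat' or 'tin'.
Checking each word:
  'dot' -> no
  'cot' -> no
  'cat' -> MATCH
  'fun' -> no
  'bin' -> no
  'fig' -> no
  'big' -> no
Matches: ['cat']
Count: 1

1


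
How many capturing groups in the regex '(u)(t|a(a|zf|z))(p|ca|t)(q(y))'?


To count capturing groups, count each '(' that starts a group.
Pattern: '(u)(t|a(a|zf|z))(p|ca|t)(q(y))'
Walking through the pattern:
  Position 0: '(' -> group #1
  Position 3: '(' -> group #2
  Position 7: '(' -> group #3
  Position 16: '(' -> group #4
  Position 24: '(' -> group #5
  Position 26: '(' -> group #6
Total capturing groups: 6

6


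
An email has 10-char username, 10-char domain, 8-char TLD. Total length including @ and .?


An email address has format: username@domain.tld
Username length: 10
'@' character: 1
Domain length: 10
'.' character: 1
TLD length: 8
Total = 10 + 1 + 10 + 1 + 8 = 30

30


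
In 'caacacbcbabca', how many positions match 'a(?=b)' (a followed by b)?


Lookahead 'a(?=b)' matches 'a' only when followed by 'b'.
String: 'caacacbcbabca'
Checking each position where char is 'a':
  pos 1: 'a' -> no (next='a')
  pos 2: 'a' -> no (next='c')
  pos 4: 'a' -> no (next='c')
  pos 9: 'a' -> MATCH (next='b')
Matching positions: [9]
Count: 1

1


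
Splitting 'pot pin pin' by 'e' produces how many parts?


Splitting by 'e' breaks the string at each occurrence of the separator.
Text: 'pot pin pin'
Parts after split:
  Part 1: 'pot pin pin'
Total parts: 1

1


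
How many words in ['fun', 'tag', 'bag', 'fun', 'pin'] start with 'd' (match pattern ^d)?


Pattern ^d anchors to start of word. Check which words begin with 'd':
  'fun' -> no
  'tag' -> no
  'bag' -> no
  'fun' -> no
  'pin' -> no
Matching words: []
Count: 0

0


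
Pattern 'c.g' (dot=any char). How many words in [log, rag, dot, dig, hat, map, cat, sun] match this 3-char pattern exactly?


Pattern 'c.g' means: starts with 'c', any single char, ends with 'g'.
Checking each word (must be exactly 3 chars):
  'log' (len=3): no
  'rag' (len=3): no
  'dot' (len=3): no
  'dig' (len=3): no
  'hat' (len=3): no
  'map' (len=3): no
  'cat' (len=3): no
  'sun' (len=3): no
Matching words: []
Total: 0

0


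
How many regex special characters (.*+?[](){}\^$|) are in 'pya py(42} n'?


Regex special characters are: . * + ? [ ] ( ) { } \ ^ $ |
Scanning 'pya py(42} n':
  pos 6: '(' -> SPECIAL
  pos 9: '}' -> SPECIAL
Special chars found: ['(', '}']
Total: 2

2


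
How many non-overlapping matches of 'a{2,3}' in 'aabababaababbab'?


Pattern 'a{2,3}' matches between 2 and 3 consecutive a's (greedy).
String: 'aabababaababbab'
Finding runs of a's and applying greedy matching:
  Run at pos 0: 'aa' (length 2)
  Run at pos 3: 'a' (length 1)
  Run at pos 5: 'a' (length 1)
  Run at pos 7: 'aa' (length 2)
  Run at pos 10: 'a' (length 1)
  Run at pos 13: 'a' (length 1)
Matches: ['aa', 'aa']
Count: 2

2


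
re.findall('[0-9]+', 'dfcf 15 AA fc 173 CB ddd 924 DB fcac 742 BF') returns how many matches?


Pattern '[0-9]+' finds one or more digits.
Text: 'dfcf 15 AA fc 173 CB ddd 924 DB fcac 742 BF'
Scanning for matches:
  Match 1: '15'
  Match 2: '173'
  Match 3: '924'
  Match 4: '742'
Total matches: 4

4


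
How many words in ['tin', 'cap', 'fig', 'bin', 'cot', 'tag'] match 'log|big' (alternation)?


Alternation 'log|big' matches either 'log' or 'big'.
Checking each word:
  'tin' -> no
  'cap' -> no
  'fig' -> no
  'bin' -> no
  'cot' -> no
  'tag' -> no
Matches: []
Count: 0

0


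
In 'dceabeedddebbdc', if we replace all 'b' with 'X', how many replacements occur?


re.sub('b', 'X', text) replaces every occurrence of 'b' with 'X'.
Text: 'dceabeedddebbdc'
Scanning for 'b':
  pos 4: 'b' -> replacement #1
  pos 11: 'b' -> replacement #2
  pos 12: 'b' -> replacement #3
Total replacements: 3

3


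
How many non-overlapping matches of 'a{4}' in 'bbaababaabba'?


Pattern 'a{4}' matches exactly 4 consecutive a's (greedy, non-overlapping).
String: 'bbaababaabba'
Scanning for runs of a's:
  Run at pos 2: 'aa' (length 2) -> 0 match(es)
  Run at pos 5: 'a' (length 1) -> 0 match(es)
  Run at pos 7: 'aa' (length 2) -> 0 match(es)
  Run at pos 11: 'a' (length 1) -> 0 match(es)
Matches found: []
Total: 0

0


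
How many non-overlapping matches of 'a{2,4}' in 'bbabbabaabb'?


Pattern 'a{2,4}' matches between 2 and 4 consecutive a's (greedy).
String: 'bbabbabaabb'
Finding runs of a's and applying greedy matching:
  Run at pos 2: 'a' (length 1)
  Run at pos 5: 'a' (length 1)
  Run at pos 7: 'aa' (length 2)
Matches: ['aa']
Count: 1

1


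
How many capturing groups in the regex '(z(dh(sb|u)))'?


To count capturing groups, count each '(' that starts a group.
Pattern: '(z(dh(sb|u)))'
Walking through the pattern:
  Position 0: '(' -> group #1
  Position 2: '(' -> group #2
  Position 5: '(' -> group #3
Total capturing groups: 3

3


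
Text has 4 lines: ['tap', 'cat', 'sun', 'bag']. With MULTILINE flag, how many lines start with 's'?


With MULTILINE flag, ^ matches the start of each line.
Lines: ['tap', 'cat', 'sun', 'bag']
Checking which lines start with 's':
  Line 1: 'tap' -> no
  Line 2: 'cat' -> no
  Line 3: 'sun' -> MATCH
  Line 4: 'bag' -> no
Matching lines: ['sun']
Count: 1

1


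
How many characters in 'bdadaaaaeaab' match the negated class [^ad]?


Negated class [^ad] matches any char NOT in {a, d}
Scanning 'bdadaaaaeaab':
  pos 0: 'b' -> MATCH
  pos 1: 'd' -> no (excluded)
  pos 2: 'a' -> no (excluded)
  pos 3: 'd' -> no (excluded)
  pos 4: 'a' -> no (excluded)
  pos 5: 'a' -> no (excluded)
  pos 6: 'a' -> no (excluded)
  pos 7: 'a' -> no (excluded)
  pos 8: 'e' -> MATCH
  pos 9: 'a' -> no (excluded)
  pos 10: 'a' -> no (excluded)
  pos 11: 'b' -> MATCH
Total matches: 3

3
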